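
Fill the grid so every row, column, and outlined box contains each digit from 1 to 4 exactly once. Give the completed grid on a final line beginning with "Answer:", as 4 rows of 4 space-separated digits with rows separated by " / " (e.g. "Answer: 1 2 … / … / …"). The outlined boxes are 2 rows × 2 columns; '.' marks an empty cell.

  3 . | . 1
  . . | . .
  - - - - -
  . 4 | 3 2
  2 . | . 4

Step 1. [r3c1∈{1}] r3c1 has the single candidate 1. So r3c1=1.
Step 2. [r1c3∈{2,4}] r1c3 is the only open cell in row 1 admitting 4, so r1c3=4.
Step 3. [r2c2∈{1,2}] r2c2 is the only open cell in row 2 admitting 1 ⇒ r2c2=1.
Step 4. [r4c2∈{3}] r4c2's peers cover all but 3 ⇒ r4c2=3.
Step 5. [r2c4∈{3}] only 3 remains possible at r2c4, so r2c4=3.
Step 6. [r2c3∈{2}] only 2 remains possible at r2c3. So r2c3=2.
Step 7. [r4c3∈{1}] r4c3 has the single candidate 1, so r4c3=1.
Step 8. [r2c1∈{4}] r2c1 has the single candidate 4, so r2c1=4.
Step 9. [r1c2∈{2}] r1c2's peers cover all but 2 ⇒ r1c2=2.

Answer: 3 2 4 1 / 4 1 2 3 / 1 4 3 2 / 2 3 1 4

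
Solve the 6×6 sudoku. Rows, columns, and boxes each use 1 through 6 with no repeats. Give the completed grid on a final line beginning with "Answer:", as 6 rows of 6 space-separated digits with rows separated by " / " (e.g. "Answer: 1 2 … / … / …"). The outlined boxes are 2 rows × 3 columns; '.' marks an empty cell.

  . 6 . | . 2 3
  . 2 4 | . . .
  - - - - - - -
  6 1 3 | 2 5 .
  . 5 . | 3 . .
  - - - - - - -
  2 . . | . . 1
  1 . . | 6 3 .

Step 1. [r5c5∈{4}] r5c5 is down to just 4 ⇒ r5c5=4.
Step 2. [r5c4∈{5}] only 5 remains possible at r5c4 ⇒ r5c4=5.
Step 3. [r1c3∈{1,5}] col 3 places 1 nowhere but r1c3. So r1c3=1.
Step 4. [r2c6∈{5,6}] col 6 places 5 nowhere but r2c6, so r2c6=5.
Step 5. [r4c5∈{1,6}] across row 4, 1 lands solely at r4c5 ⇒ r4c5=1.
Step 6. [r3c6∈{4}] r3c6 has the single candidate 4. So r3c6=4.
Step 7. [r2c4∈{1}] r2c4 has the single candidate 1, so r2c4=1.
Step 8. [r2c5∈{6}] only 6 remains possible at r2c5 ⇒ r2c5=6.
Step 9. [r6c3∈{5}] r6c3 has the single candidate 5 ⇒ r6c3=5.
Step 10. [r6c6∈{2}] r6c6 is down to just 2. So r6c6=2.
Step 11. [r4c1∈{4}] r4c1 is down to just 4 ⇒ r4c1=4.
Step 12. [r1c1∈{5}] r1c1 is down to just 5, so r1c1=5.
Step 13. [r4c3∈{2}] r4c3 has the single candidate 2. So r4c3=2.
Step 14. [r5c3∈{6}] r5c3 is down to just 6 ⇒ r5c3=6.
Step 15. [r4c6∈{6}] nothing but 6 survives at r4c6. So r4c6=6.
Step 16. [r5c2∈{3}] nothing but 3 survives at r5c2. So r5c2=3.
Step 17. [r6c2∈{4}] r6c2 has the single candidate 4 ⇒ r6c2=4.
Step 18. [r1c4∈{4}] r1c4 has the single candidate 4. So r1c4=4.
Step 19. [r2c1∈{3}] r2c1's peers cover all but 3, so r2c1=3.

Answer: 5 6 1 4 2 3 / 3 2 4 1 6 5 / 6 1 3 2 5 4 / 4 5 2 3 1 6 / 2 3 6 5 4 1 / 1 4 5 6 3 2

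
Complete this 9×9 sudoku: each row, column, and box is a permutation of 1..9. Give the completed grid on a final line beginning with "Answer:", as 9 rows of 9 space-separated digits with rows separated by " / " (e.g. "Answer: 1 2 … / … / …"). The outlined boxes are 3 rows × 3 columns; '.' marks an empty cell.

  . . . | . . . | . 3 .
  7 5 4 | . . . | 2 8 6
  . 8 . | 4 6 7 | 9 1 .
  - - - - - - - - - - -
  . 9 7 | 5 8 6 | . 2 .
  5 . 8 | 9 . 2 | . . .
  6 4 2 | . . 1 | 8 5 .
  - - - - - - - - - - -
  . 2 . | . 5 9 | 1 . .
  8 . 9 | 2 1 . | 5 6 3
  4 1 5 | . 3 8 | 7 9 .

Step 1. [r5c5∈{4,7}] across col 5, 4 lands solely at r5c5. So r5c5=4.
Step 2. [r1c9∈{4,5,7}] in row 1, 7 fits only at r1c9 ⇒ r1c9=7.
Step 3. [r7c1∈{3}] only 3 remains possible at r7c1, so r7c1=3.
Step 4. [r1c1∈{1,2,9}] r1c1 is the only open cell in col 1 admitting 9 ⇒ r1c1=9.
Step 5. [r7c4∈{6,7}] in row 7, 7 fits only at r7c4 ⇒ r7c4=7.
Step 6. [r4c7∈{3,4}] across row 4, 3 lands solely at r4c7 ⇒ r4c7=3.
Step 7. [r2c4∈{1,3}] 1 has one home in row 2: r2c4, so r2c4=1.
Step 8. [r4c9∈{1,4}] across row 4, 4 lands solely at r4c9, so r4c9=4.
Step 9. [r7c3∈{6}] r7c3 has the single candidate 6, so r7c3=6.
Step 10. [r8c6∈{4}] r8c6's peers cover all but 4, so r8c6=4.
Step 11. [r6c5∈{7}] only 7 remains possible at r6c5 ⇒ r6c5=7.
Step 12. [r3c9∈{5}] nothing but 5 survives at r3c9. So r3c9=5.
Step 13. [r6c4∈{3}] only 3 remains possible at r6c4 ⇒ r6c4=3.
Step 14. [r1c2∈{6}] r1c2 has the single candidate 6. So r1c2=6.
Step 15. [r2c6∈{3}] r2c6's peers cover all but 3. So r2c6=3.
Step 16. [r5c2∈{3}] r5c2 has the single candidate 3, so r5c2=3.
Step 17. [r1c3∈{1}] r1c3 has the single candidate 1, so r1c3=1.
Step 18. [r2c5∈{9}] r2c5 is down to just 9, so r2c5=9.
Step 19. [r5c7∈{6}] nothing but 6 survives at r5c7 ⇒ r5c7=6.
Step 20. [r6c9∈{9}] r6c9 has the single candidate 9 ⇒ r6c9=9.
Step 21. [r8c2∈{7}] r8c2's peers cover all but 7, so r8c2=7.
Step 22. [r1c7∈{4}] nothing but 4 survives at r1c7, so r1c7=4.
Step 23. [r3c1∈{2}] r3c1 has the single candidate 2 ⇒ r3c1=2.
Step 24. [r1c5∈{2}] r1c5's peers cover all but 2. So r1c5=2.
Step 25. [r1c6∈{5}] r1c6 has the single candidate 5. So r1c6=5.
Step 26. [r9c9∈{2}] nothing but 2 survives at r9c9. So r9c9=2.
Step 27. [r9c4∈{6}] r9c4 is down to just 6 ⇒ r9c4=6.
Step 28. [r7c8∈{4}] only 4 remains possible at r7c8, so r7c8=4.
Step 29. [r5c8∈{7}] r5c8 is down to just 7. So r5c8=7.
Step 30. [r7c9∈{8}] r7c9's peers cover all but 8. So r7c9=8.
Step 31. [r4c1∈{1}] nothing but 1 survives at r4c1 ⇒ r4c1=1.
Step 32. [r5c9∈{1}] nothing but 1 survives at r5c9. So r5c9=1.
Step 33. [r1c4∈{8}] r1c4 has the single candidate 8 ⇒ r1c4=8.
Step 34. [r3c3∈{3}] r3c3's peers cover all but 3 ⇒ r3c3=3.

Answer: 9 6 1 8 2 5 4 3 7 / 7 5 4 1 9 3 2 8 6 / 2 8 3 4 6 7 9 1 5 / 1 9 7 5 8 6 3 2 4 / 5 3 8 9 4 2 6 7 1 / 6 4 2 3 7 1 8 5 9 / 3 2 6 7 5 9 1 4 8 / 8 7 9 2 1 4 5 6 3 / 4 1 5 6 3 8 7 9 2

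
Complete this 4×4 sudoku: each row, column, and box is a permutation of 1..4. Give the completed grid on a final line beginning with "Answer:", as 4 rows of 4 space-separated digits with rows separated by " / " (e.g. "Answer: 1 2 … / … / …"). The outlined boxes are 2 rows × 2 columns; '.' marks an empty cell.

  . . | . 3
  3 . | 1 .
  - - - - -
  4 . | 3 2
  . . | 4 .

Step 1. [r2c2∈{2,4}] in row 2, 2 fits only at r2c2, so r2c2=2.
Step 2. [r3c2∈{1}] r3c2's peers cover all but 1 ⇒ r3c2=1.
Step 3. [r4c4∈{1}] r4c4's peers cover all but 1. So r4c4=1.
Step 4. [r1c3∈{2}] r1c3 is down to just 2 ⇒ r1c3=2.
Step 5. [r2c4∈{4}] r2c4 is down to just 4 ⇒ r2c4=4.
Step 6. [r1c1∈{1}] nothing but 1 survives at r1c1. So r1c1=1.
Step 7. [r1c2∈{4}] r1c2's peers cover all but 4. So r1c2=4.
Step 8. [r4c1∈{2}] r4c1 has the single candidate 2. So r4c1=2.
Step 9. [r4c2∈{3}] only 3 remains possible at r4c2. So r4c2=3.

Answer: 1 4 2 3 / 3 2 1 4 / 4 1 3 2 / 2 3 4 1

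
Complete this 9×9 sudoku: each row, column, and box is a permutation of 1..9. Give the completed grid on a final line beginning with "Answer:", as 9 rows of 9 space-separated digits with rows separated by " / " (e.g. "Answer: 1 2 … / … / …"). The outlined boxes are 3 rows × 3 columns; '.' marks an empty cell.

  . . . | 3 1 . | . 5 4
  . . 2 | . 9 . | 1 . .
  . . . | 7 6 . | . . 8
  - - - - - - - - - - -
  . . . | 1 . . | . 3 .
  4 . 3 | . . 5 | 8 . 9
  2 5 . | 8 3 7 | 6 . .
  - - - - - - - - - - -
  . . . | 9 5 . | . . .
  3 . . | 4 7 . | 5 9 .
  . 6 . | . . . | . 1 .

Step 1. [r7c8∈{2,4,6,7,8}] in col 8, 8 fits only at r7c8, so r7c8=8.
Step 2. [r9c4∈{2}] r9c4 is down to just 2. So r9c4=2.
Step 3. [r6c3∈{1,9}] r6c3 is the only open cell in row 6 admitting 9. So r6c3=9.
Step 4. [r9c1∈{5,7,8,9}] row 9 places 9 nowhere but r9c1 ⇒ r9c1=9.
Step 5. [r3c8∈{2}] nothing but 2 survives at r3c8 ⇒ r3c8=2.
Step 6. [r3c6∈{4}] r3c6 has the single candidate 4. So r3c6=4.
Step 7. [r2c6∈{8}] r2c6 has the single candidate 8. So r2c6=8.
Step 8. [r9c3∈{4,5,7,8}] in row 9, 5 fits only at r9c3 ⇒ r9c3=5.
Step 9. [r5c8∈{7}] r5c8 is down to just 7 ⇒ r5c8=7.
Step 10. [r3c3∈{1}] only 1 remains possible at r3c3. So r3c3=1.
Step 11. [r7c1∈{1,7}] across col 1, 1 lands solely at r7c1. So r7c1=1.
Step 12. [r9c7∈{3,4,7}] r9c7 is the only open cell in row 9 admitting 4, so r9c7=4.
Step 13. [r9c9∈{3,7}] r9c9 is the only open cell in row 9 admitting 7, so r9c9=7.
Step 14. [r1c7∈{7,9}] 7 has one home in col 7: r1c7. So r1c7=7.
Step 15. [r4c7∈{2}] only 2 remains possible at r4c7 ⇒ r4c7=2.
Step 16. [r2c2∈{3,4,7}] 4 has one home in row 2: r2c2. So r2c2=4.
Step 17. [r2c9∈{3,6}] row 2 places 3 nowhere but r2c9 ⇒ r2c9=3.
Step 18. [r8c3∈{8}] r8c3's peers cover all but 8, so r8c3=8.
Step 19. [r2c1∈{5,6,7}] r2c1 is the only open cell in row 2 admitting 7 ⇒ r2c1=7.
Step 20. [r8c2∈{2}] r8c2's peers cover all but 2. So r8c2=2.
Step 21. [r1c3∈{6}] r1c3 is down to just 6 ⇒ r1c3=6.
Step 22. [r4c3∈{7}] only 7 remains possible at r4c3, so r4c3=7.
Step 23. [r8c9∈{6}] only 6 remains possible at r8c9 ⇒ r8c9=6.
Step 24. [r7c6∈{3,6}] across row 7, 6 lands solely at r7c6, so r7c6=6.
Step 25. [r1c1∈{8}] r1c1's peers cover all but 8. So r1c1=8.
Step 26. [r1c2∈{9}] only 9 remains possible at r1c2. So r1c2=9.
Step 27. [r4c1∈{6}] r4c1 is down to just 6, so r4c1=6.
Step 28. [r2c8∈{6}] r2c8 is down to just 6. So r2c8=6.
Step 29. [r9c6∈{3}] r9c6's peers cover all but 3. So r9c6=3.
Step 30. [r9c5∈{8}] r9c5 is down to just 8. So r9c5=8.
Step 31. [r5c2∈{1}] r5c2 is down to just 1. So r5c2=1.
Step 32. [r6c9∈{1}] nothing but 1 survives at r6c9, so r6c9=1.
Step 33. [r7c3∈{4}] r7c3 is down to just 4. So r7c3=4.
Step 34. [r7c2∈{7}] r7c2 has the single candidate 7 ⇒ r7c2=7.
Step 35. [r5c5∈{2}] r5c5 has the single candidate 2. So r5c5=2.
Step 36. [r6c8∈{4}] r6c8 is down to just 4 ⇒ r6c8=4.
Step 37. [r4c2∈{8}] r4c2's peers cover all but 8 ⇒ r4c2=8.
Step 38. [r4c6∈{9}] r4c6 is down to just 9 ⇒ r4c6=9.
Step 39. [r5c4∈{6}] r5c4's peers cover all but 6, so r5c4=6.
Step 40. [r4c9∈{5}] r4c9's peers cover all but 5. So r4c9=5.
Step 41. [r4c5∈{4}] nothing but 4 survives at r4c5. So r4c5=4.
Step 42. [r3c2∈{3}] only 3 remains possible at r3c2 ⇒ r3c2=3.
Step 43. [r8c6∈{1}] nothing but 1 survives at r8c6, so r8c6=1.
Step 44. [r2c4∈{5}] r2c4 has the single candidate 5, so r2c4=5.
Step 45. [r7c9∈{2}] r7c9 has the single candidate 2 ⇒ r7c9=2.
Step 46. [r3c1∈{5}] only 5 remains possible at r3c1, so r3c1=5.
Step 47. [r1c6∈{2}] nothing but 2 survives at r1c6 ⇒ r1c6=2.
Step 48. [r7c7∈{3}] r7c7's peers cover all but 3, so r7c7=3.
Step 49. [r3c7∈{9}] nothing but 9 survives at r3c7, so r3c7=9.

Answer: 8 9 6 3 1 2 7 5 4 / 7 4 2 5 9 8 1 6 3 / 5 3 1 7 6 4 9 2 8 / 6 8 7 1 4 9 2 3 5 / 4 1 3 6 2 5 8 7 9 / 2 5 9 8 3 7 6 4 1 / 1 7 4 9 5 6 3 8 2 / 3 2 8 4 7 1 5 9 6 / 9 6 5 2 8 3 4 1 7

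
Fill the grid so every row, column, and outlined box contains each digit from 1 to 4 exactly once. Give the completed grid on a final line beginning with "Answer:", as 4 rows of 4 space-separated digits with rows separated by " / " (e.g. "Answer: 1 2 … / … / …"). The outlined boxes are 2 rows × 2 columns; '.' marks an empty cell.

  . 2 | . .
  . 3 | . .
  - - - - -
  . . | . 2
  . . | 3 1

Step 1. [r3c3∈{4}] r3c3 has the single candidate 4, so r3c3=4.
Step 2. [r2c4∈{4}] r2c4 has the single candidate 4. So r2c4=4.
Step 3. [r2c1∈{1}] r2c1's peers cover all but 1, so r2c1=1.
Step 4. [r4c2∈{4}] nothing but 4 survives at r4c2. So r4c2=4.
Step 5. [r1c1∈{4}] nothing but 4 survives at r1c1, so r1c1=4.
Step 6. [r3c1∈{3}] r3c1's peers cover all but 3 ⇒ r3c1=3.
Step 7. [r3c2∈{1}] r3c2's peers cover all but 1, so r3c2=1.
Step 8. [r1c3∈{1}] nothing but 1 survives at r1c3, so r1c3=1.
Step 9. [r1c4∈{3}] r1c4's peers cover all but 3. So r1c4=3.
Step 10. [r4c1∈{2}] r4c1's peers cover all but 2 ⇒ r4c1=2.
Step 11. [r2c3∈{2}] nothing but 2 survives at r2c3, so r2c3=2.

Answer: 4 2 1 3 / 1 3 2 4 / 3 1 4 2 / 2 4 3 1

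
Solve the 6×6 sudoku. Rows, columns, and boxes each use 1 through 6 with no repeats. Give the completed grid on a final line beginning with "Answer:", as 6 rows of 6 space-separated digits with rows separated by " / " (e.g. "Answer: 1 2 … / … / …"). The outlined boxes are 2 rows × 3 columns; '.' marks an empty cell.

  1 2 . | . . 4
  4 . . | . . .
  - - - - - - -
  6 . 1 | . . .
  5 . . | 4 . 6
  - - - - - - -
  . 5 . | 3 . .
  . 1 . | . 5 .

Step 1. [r6c6∈{2}] r6c6's peers cover all but 2, so r6c6=2.
Step 2. [r2c2∈{3,6}] col 2 places 6 nowhere but r2c2. So r2c2=6.
Step 3. [r2c4∈{1,2,5}] across col 4, 1 lands solely at r2c4 ⇒ r2c4=1.
Step 4. [r3c4∈{2,5}] across col 4, 2 lands solely at r3c4, so r3c4=2.
Step 5. [r3c5∈{3}] r3c5 is down to just 3, so r3c5=3.
Step 6. [r1c3∈{3,5}] r1c3 is the only open cell in row 1 admitting 3 ⇒ r1c3=3.
Step 7. [r6c4∈{6}] r6c4 has the single candidate 6 ⇒ r6c4=6.
Step 8. [r5c5∈{1,4}] across col 5, 4 lands solely at r5c5, so r5c5=4.
Step 9. [r1c4∈{5}] r1c4's peers cover all but 5, so r1c4=5.
Step 10. [r4c3∈{2}] nothing but 2 survives at r4c3. So r4c3=2.
Step 11. [r3c6∈{5}] r3c6 is down to just 5. So r3c6=5.
Step 12. [r2c6∈{3}] r2c6 has the single candidate 3, so r2c6=3.
Step 13. [r3c2∈{4}] only 4 remains possible at r3c2 ⇒ r3c2=4.
Step 14. [r6c3∈{4}] nothing but 4 survives at r6c3. So r6c3=4.
Step 15. [r1c5∈{6}] r1c5 has the single candidate 6. So r1c5=6.
Step 16. [r4c2∈{3}] r4c2 is down to just 3. So r4c2=3.
Step 17. [r2c3∈{5}] r2c3's peers cover all but 5, so r2c3=5.
Step 18. [r5c1∈{2}] r5c1's peers cover all but 2, so r5c1=2.
Step 19. [r6c1∈{3}] r6c1's peers cover all but 3, so r6c1=3.
Step 20. [r5c3∈{6}] nothing but 6 survives at r5c3, so r5c3=6.
Step 21. [r2c5∈{2}] nothing but 2 survives at r2c5. So r2c5=2.
Step 22. [r4c5∈{1}] nothing but 1 survives at r4c5 ⇒ r4c5=1.
Step 23. [r5c6∈{1}] only 1 remains possible at r5c6. So r5c6=1.

Answer: 1 2 3 5 6 4 / 4 6 5 1 2 3 / 6 4 1 2 3 5 / 5 3 2 4 1 6 / 2 5 6 3 4 1 / 3 1 4 6 5 2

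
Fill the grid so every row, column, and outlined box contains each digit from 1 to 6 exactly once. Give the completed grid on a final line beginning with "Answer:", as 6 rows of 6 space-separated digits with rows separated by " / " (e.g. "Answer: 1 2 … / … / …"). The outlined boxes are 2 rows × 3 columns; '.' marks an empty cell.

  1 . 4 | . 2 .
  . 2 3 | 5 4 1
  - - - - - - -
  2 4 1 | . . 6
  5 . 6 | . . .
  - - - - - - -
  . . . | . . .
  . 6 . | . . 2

Step 1. [r3c4∈{3}] only 3 remains possible at r3c4 ⇒ r3c4=3.
Step 2. [r5c6∈{3,4,5}] r5c6 is the only open cell in col 6 admitting 5. So r5c6=5.
Step 3. [r5c5∈{1,3,6}] r5c5 is the only open cell in col 5 admitting 6, so r5c5=6.
Step 4. [r6c5∈{1,3}] in col 5, 3 fits only at r6c5. So r6c5=3.
Step 5. [r6c4∈{1,4}] across row 6, 1 lands solely at r6c4 ⇒ r6c4=1.
Step 6. [r5c1∈{3,4}] r5c1 is the only open cell in col 1 admitting 3, so r5c1=3.
Step 7. [r4c6∈{4}] only 4 remains possible at r4c6. So r4c6=4.
Step 8. [r4c5∈{1}] only 1 remains possible at r4c5 ⇒ r4c5=1.
Step 9. [r3c5∈{5}] nothing but 5 survives at r3c5 ⇒ r3c5=5.
Step 10. [r6c3∈{5}] r6c3's peers cover all but 5. So r6c3=5.
Step 11. [r1c6∈{3}] r1c6's peers cover all but 3 ⇒ r1c6=3.
Step 12. [r2c1∈{6}] r2c1 is down to just 6, so r2c1=6.
Step 13. [r4c2∈{3}] r4c2's peers cover all but 3 ⇒ r4c2=3.
Step 14. [r6c1∈{4}] r6c1 has the single candidate 4 ⇒ r6c1=4.
Step 15. [r5c3∈{2}] nothing but 2 survives at r5c3, so r5c3=2.
Step 16. [r4c4∈{2}] r4c4 has the single candidate 2 ⇒ r4c4=2.
Step 17. [r1c4∈{6}] nothing but 6 survives at r1c4, so r1c4=6.
Step 18. [r1c2∈{5}] nothing but 5 survives at r1c2, so r1c2=5.
Step 19. [r5c2∈{1}] only 1 remains possible at r5c2, so r5c2=1.
Step 20. [r5c4∈{4}] r5c4's peers cover all but 4 ⇒ r5c4=4.

Answer: 1 5 4 6 2 3 / 6 2 3 5 4 1 / 2 4 1 3 5 6 / 5 3 6 2 1 4 / 3 1 2 4 6 5 / 4 6 5 1 3 2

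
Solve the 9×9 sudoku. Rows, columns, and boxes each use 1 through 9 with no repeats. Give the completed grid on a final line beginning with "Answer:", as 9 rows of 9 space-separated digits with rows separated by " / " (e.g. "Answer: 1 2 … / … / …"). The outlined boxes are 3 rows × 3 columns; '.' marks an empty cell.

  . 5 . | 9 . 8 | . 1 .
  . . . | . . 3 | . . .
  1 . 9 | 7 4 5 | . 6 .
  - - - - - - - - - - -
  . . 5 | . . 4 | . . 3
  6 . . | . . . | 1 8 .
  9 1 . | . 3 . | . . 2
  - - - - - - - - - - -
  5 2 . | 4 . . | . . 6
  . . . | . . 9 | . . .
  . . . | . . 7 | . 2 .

Step 1. [r3c9∈{8}] nothing but 8 survives at r3c9 ⇒ r3c9=8.
Step 2. [r9c2∈{3,4,6,8,9}] col 2 places 9 nowhere but r9c2 ⇒ r9c2=9.
Step 3. [r7c6∈{1}] r7c6's peers cover all but 1. So r7c6=1.
Step 4. [r7c5∈{8}] r7c5 has the single candidate 8, so r7c5=8.
Step 5. [r5c6∈{2}] r5c6 is down to just 2 ⇒ r5c6=2.
Step 6. [r3c2∈{3}] nothing but 3 survives at r3c2 ⇒ r3c2=3.
Step 7. [r1c7∈{2,3,4,7}] row 1 places 3 nowhere but r1c7, so r1c7=3.
Step 8. [r5c4∈{5}] r5c4's peers cover all but 5 ⇒ r5c4=5.
Step 9. [r5c3∈{3,4,7}] row 5 places 3 nowhere but r5c3, so r5c3=3.
Step 10. [r7c3∈{7}] r7c3's peers cover all but 7 ⇒ r7c3=7.
Step 11. [r6c6∈{6}] only 6 remains possible at r6c6, so r6c6=6.
Step 12. [r4c1∈{2,7,8}] r4c1 is the only open cell in row 4 admitting 2. So r4c1=2.
Step 13. [r7c7∈{9}] r7c7's peers cover all but 9, so r7c7=9.
Step 14. [r6c4∈{8}] r6c4 is down to just 8 ⇒ r6c4=8.
Step 15. [r6c3∈{4}] only 4 remains possible at r6c3, so r6c3=4.
Step 16. [r5c9∈{4,7,9}] row 5 places 4 nowhere but r5c9. So r5c9=4.
Step 17. [r1c9∈{7}] r1c9 has the single candidate 7 ⇒ r1c9=7.
Step 18. [r1c1∈{4}] nothing but 4 survives at r1c1. So r1c1=4.
Step 19. [r9c7∈{4,5,8}] 4 has one home in row 9: r9c7. So r9c7=4.
Step 20. [r8c7∈{5,7,8}] across col 7, 8 lands solely at r8c7 ⇒ r8c7=8.
Step 21. [r8c8∈{3,5,7}] r8c8 is the only open cell in row 8 admitting 7 ⇒ r8c8=7.
Step 22. [r5c2∈{7}] only 7 remains possible at r5c2. So r5c2=7.
Step 23. [r4c5∈{1,7,9}] in col 5, 7 fits only at r4c5 ⇒ r4c5=7.
Step 24. [r2c5∈{1,2,6}] 1 has one home in col 5: r2c5, so r2c5=1.
Step 25. [r8c1∈{3}] r8c1 is down to just 3 ⇒ r8c1=3.
Step 26. [r2c8∈{4,5,9}] row 2 places 4 nowhere but r2c8, so r2c8=4.
Step 27. [r9c1∈{8}] r9c1 has the single candidate 8, so r9c1=8.
Step 28. [r2c3∈{2,6,8}] across col 3, 8 lands solely at r2c3. So r2c3=8.
Step 29. [r2c2∈{6}] r2c2 is down to just 6. So r2c2=6.
Step 30. [r1c5∈{2,6}] r1c5 is the only open cell in row 1 admitting 6 ⇒ r1c5=6.
Step 31. [r8c5∈{2,5}] 2 has one home in col 5: r8c5. So r8c5=2.
Step 32. [r8c9∈{1,5}] r8c9 is the only open cell in row 8 admitting 5 ⇒ r8c9=5.
Step 33. [r2c7∈{2,5}] row 2 places 5 nowhere but r2c7 ⇒ r2c7=5.
Step 34. [r8c3∈{1,6}] across row 8, 1 lands solely at r8c3, so r8c3=1.
Step 35. [r9c3∈{6}] nothing but 6 survives at r9c3. So r9c3=6.
Step 36. [r2c1∈{7}] r2c1's peers cover all but 7. So r2c1=7.
Step 37. [r9c5∈{5}] r9c5's peers cover all but 5 ⇒ r9c5=5.
Step 38. [r6c8∈{5}] r6c8 has the single candidate 5, so r6c8=5.
Step 39. [r5c5∈{9}] r5c5 has the single candidate 9. So r5c5=9.
Step 40. [r9c4∈{3}] r9c4's peers cover all but 3. So r9c4=3.
Step 41. [r4c8∈{9}] r4c8 is down to just 9. So r4c8=9.
Step 42. [r4c4∈{1}] r4c4 has the single candidate 1, so r4c4=1.
Step 43. [r2c4∈{2}] only 2 remains possible at r2c4, so r2c4=2.
Step 44. [r8c2∈{4}] nothing but 4 survives at r8c2 ⇒ r8c2=4.
Step 45. [r8c4∈{6}] r8c4's peers cover all but 6. So r8c4=6.
Step 46. [r9c9∈{1}] nothing but 1 survives at r9c9 ⇒ r9c9=1.
Step 47. [r2c9∈{9}] r2c9's peers cover all but 9. So r2c9=9.
Step 48. [r4c7∈{6}] r4c7 is down to just 6, so r4c7=6.
Step 49. [r6c7∈{7}] r6c7 is down to just 7. So r6c7=7.
Step 50. [r1c3∈{2}] r1c3's peers cover all but 2, so r1c3=2.
Step 51. [r4c2∈{8}] r4c2's peers cover all but 8. So r4c2=8.
Step 52. [r3c7∈{2}] only 2 remains possible at r3c7 ⇒ r3c7=2.
Step 53. [r7c8∈{3}] only 3 remains possible at r7c8 ⇒ r7c8=3.

Answer: 4 5 2 9 6 8 3 1 7 / 7 6 8 2 1 3 5 4 9 / 1 3 9 7 4 5 2 6 8 / 2 8 5 1 7 4 6 9 3 / 6 7 3 5 9 2 1 8 4 / 9 1 4 8 3 6 7 5 2 / 5 2 7 4 8 1 9 3 6 / 3 4 1 6 2 9 8 7 5 / 8 9 6 3 5 7 4 2 1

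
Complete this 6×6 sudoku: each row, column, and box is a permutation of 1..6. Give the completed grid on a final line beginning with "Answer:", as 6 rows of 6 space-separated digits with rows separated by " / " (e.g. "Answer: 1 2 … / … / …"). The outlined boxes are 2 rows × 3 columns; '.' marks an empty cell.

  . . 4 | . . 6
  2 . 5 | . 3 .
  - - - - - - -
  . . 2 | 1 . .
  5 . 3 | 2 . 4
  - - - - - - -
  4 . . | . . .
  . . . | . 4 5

Step 1. [r4c2∈{1,6}] r4c2 is the only open cell in row 4 admitting 1, so r4c2=1.
Step 2. [r5c6∈{1,2,3}] across col 6, 2 lands solely at r5c6, so r5c6=2.
Step 3. [r3c1∈{6}] r3c1 is down to just 6. So r3c1=6.
Step 4. [r1c2∈{3}] r1c2 is down to just 3. So r1c2=3.
Step 5. [r5c5∈{1,6}] r5c5 is the only open cell in box 6 admitting 1. So r5c5=1.
Step 6. [r5c3∈{6}] r5c3 is down to just 6 ⇒ r5c3=6.
Step 7. [r6c1∈{1,3}] r6c1 is the only open cell in col 1 admitting 3 ⇒ r6c1=3.
Step 8. [r3c5∈{5}] r3c5's peers cover all but 5 ⇒ r3c5=5.
Step 9. [r1c4∈{5}] r1c4's peers cover all but 5, so r1c4=5.
Step 10. [r6c4∈{6}] nothing but 6 survives at r6c4 ⇒ r6c4=6.
Step 11. [r6c2∈{2}] r6c2's peers cover all but 2 ⇒ r6c2=2.
Step 12. [r2c6∈{1}] r2c6 is down to just 1 ⇒ r2c6=1.
Step 13. [r4c5∈{6}] r4c5's peers cover all but 6 ⇒ r4c5=6.
Step 14. [r5c2∈{5}] r5c2's peers cover all but 5, so r5c2=5.
Step 15. [r6c3∈{1}] r6c3's peers cover all but 1. So r6c3=1.
Step 16. [r3c2∈{4}] nothing but 4 survives at r3c2 ⇒ r3c2=4.
Step 17. [r1c5∈{2}] r1c5's peers cover all but 2. So r1c5=2.
Step 18. [r2c2∈{6}] r2c2 has the single candidate 6 ⇒ r2c2=6.
Step 19. [r3c6∈{3}] r3c6's peers cover all but 3 ⇒ r3c6=3.
Step 20. [r1c1∈{1}] r1c1 has the single candidate 1. So r1c1=1.
Step 21. [r2c4∈{4}] r2c4 is down to just 4, so r2c4=4.
Step 22. [r5c4∈{3}] r5c4 is down to just 3. So r5c4=3.

Answer: 1 3 4 5 2 6 / 2 6 5 4 3 1 / 6 4 2 1 5 3 / 5 1 3 2 6 4 / 4 5 6 3 1 2 / 3 2 1 6 4 5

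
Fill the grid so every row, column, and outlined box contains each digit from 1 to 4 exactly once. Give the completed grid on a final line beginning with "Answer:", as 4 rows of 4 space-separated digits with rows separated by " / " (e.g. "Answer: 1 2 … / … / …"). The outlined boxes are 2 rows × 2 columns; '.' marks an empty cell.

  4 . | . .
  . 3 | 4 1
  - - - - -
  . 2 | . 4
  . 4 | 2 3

Step 1. [r3c3∈{1}] nothing but 1 survives at r3c3. So r3c3=1.
Step 2. [r2c1∈{2}] r2c1's peers cover all but 2, so r2c1=2.
Step 3. [r4c1∈{1}] r4c1 has the single candidate 1. So r4c1=1.
Step 4. [r1c4∈{2}] nothing but 2 survives at r1c4, so r1c4=2.
Step 5. [r3c1∈{3}] r3c1 is down to just 3. So r3c1=3.
Step 6. [r1c2∈{1}] r1c2 is down to just 1. So r1c2=1.
Step 7. [r1c3∈{3}] only 3 remains possible at r1c3 ⇒ r1c3=3.

Answer: 4 1 3 2 / 2 3 4 1 / 3 2 1 4 / 1 4 2 3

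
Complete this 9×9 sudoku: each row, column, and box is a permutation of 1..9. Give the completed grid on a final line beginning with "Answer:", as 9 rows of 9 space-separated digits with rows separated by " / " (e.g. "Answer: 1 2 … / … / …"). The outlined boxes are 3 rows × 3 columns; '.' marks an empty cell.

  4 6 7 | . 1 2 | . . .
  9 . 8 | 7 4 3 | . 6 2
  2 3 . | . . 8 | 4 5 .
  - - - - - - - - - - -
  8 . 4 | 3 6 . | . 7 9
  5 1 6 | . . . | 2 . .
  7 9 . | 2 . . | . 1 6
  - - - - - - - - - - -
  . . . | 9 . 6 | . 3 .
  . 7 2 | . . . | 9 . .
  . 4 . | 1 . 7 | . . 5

Step 1. [r7c9∈{1,4,7,8}] row 7 places 4 nowhere but r7c9 ⇒ r7c9=4.
Step 2. [r8c8∈{8}] r8c8's peers cover all but 8, so r8c8=8.
Step 3. [r9c5∈{2,3,8}] 8 has one home in row 9: r9c5, so r9c5=8.
Step 4. [r6c5∈{5}] r6c5's peers cover all but 5, so r6c5=5.
Step 5. [r8c9∈{1}] nothing but 1 survives at r8c9, so r8c9=1.
Step 6. [r6c6∈{4}] r6c6 has the single candidate 4 ⇒ r6c6=4.
Step 7. [r5c9∈{3,8}] in row 5, 3 fits only at r5c9. So r5c9=3.
Step 8. [r7c3∈{1,5}] in col 3, 5 fits only at r7c3, so r7c3=5.
Step 9. [r8c1∈{3,6}] row 8 places 6 nowhere but r8c1 ⇒ r8c1=6.
Step 10. [r6c7∈{8}] r6c7 is down to just 8. So r6c7=8.
Step 11. [r8c6∈{5}] only 5 remains possible at r8c6. So r8c6=5.
Step 12. [r9c3∈{3,9}] across row 9, 9 lands solely at r9c3 ⇒ r9c3=9.
Step 13. [r5c6∈{9}] r5c6's peers cover all but 9. So r5c6=9.
Step 14. [r7c2∈{8}] r7c2's peers cover all but 8, so r7c2=8.
Step 15. [r6c3∈{3}] r6c3's peers cover all but 3. So r6c3=3.
Step 16. [r4c7∈{5}] r4c7 is down to just 5. So r4c7=5.
Step 17. [r3c3∈{1}] only 1 remains possible at r3c3. So r3c3=1.
Step 18. [r2c7∈{1}] r2c7 has the single candidate 1, so r2c7=1.
Step 19. [r8c5∈{3}] r8c5 is down to just 3 ⇒ r8c5=3.
Step 20. [r9c1∈{3}] only 3 remains possible at r9c1. So r9c1=3.
Step 21. [r3c5∈{9}] only 9 remains possible at r3c5 ⇒ r3c5=9.
Step 22. [r1c8∈{9}] r1c8 has the single candidate 9, so r1c8=9.
Step 23. [r9c8∈{2}] only 2 remains possible at r9c8, so r9c8=2.
Step 24. [r1c4∈{5}] r1c4 has the single candidate 5, so r1c4=5.
Step 25. [r5c4∈{8}] r5c4's peers cover all but 8, so r5c4=8.
Step 26. [r2c2∈{5}] r2c2's peers cover all but 5 ⇒ r2c2=5.
Step 27. [r1c7∈{3}] nothing but 3 survives at r1c7, so r1c7=3.
Step 28. [r7c1∈{1}] nothing but 1 survives at r7c1, so r7c1=1.
Step 29. [r3c9∈{7}] r3c9 is down to just 7 ⇒ r3c9=7.
Step 30. [r1c9∈{8}] r1c9 is down to just 8 ⇒ r1c9=8.
Step 31. [r7c7∈{7}] r7c7's peers cover all but 7 ⇒ r7c7=7.
Step 32. [r4c2∈{2}] only 2 remains possible at r4c2 ⇒ r4c2=2.
Step 33. [r5c8∈{4}] r5c8 is down to just 4 ⇒ r5c8=4.
Step 34. [r4c6∈{1}] r4c6 has the single candidate 1. So r4c6=1.
Step 35. [r7c5∈{2}] nothing but 2 survives at r7c5 ⇒ r7c5=2.
Step 36. [r3c4∈{6}] r3c4 is down to just 6 ⇒ r3c4=6.
Step 37. [r8c4∈{4}] r8c4 has the single candidate 4. So r8c4=4.
Step 38. [r9c7∈{6}] only 6 remains possible at r9c7 ⇒ r9c7=6.
Step 39. [r5c5∈{7}] r5c5 has the single candidate 7 ⇒ r5c5=7.

Answer: 4 6 7 5 1 2 3 9 8 / 9 5 8 7 4 3 1 6 2 / 2 3 1 6 9 8 4 5 7 / 8 2 4 3 6 1 5 7 9 / 5 1 6 8 7 9 2 4 3 / 7 9 3 2 5 4 8 1 6 / 1 8 5 9 2 6 7 3 4 / 6 7 2 4 3 5 9 8 1 / 3 4 9 1 8 7 6 2 5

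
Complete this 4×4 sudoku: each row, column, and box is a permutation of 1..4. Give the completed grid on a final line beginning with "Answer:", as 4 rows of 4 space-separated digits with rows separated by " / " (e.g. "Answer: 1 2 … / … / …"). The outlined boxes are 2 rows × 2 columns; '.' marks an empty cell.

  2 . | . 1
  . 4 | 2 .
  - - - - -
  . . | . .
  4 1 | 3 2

Step 1. [r1c2∈{3}] only 3 remains possible at r1c2, so r1c2=3.
Step 2. [r3c4∈{4}] r3c4's peers cover all but 4, so r3c4=4.
Step 3. [r3c2∈{2}] nothing but 2 survives at r3c2. So r3c2=2.
Step 4. [r2c4∈{3}] r2c4 has the single candidate 3. So r2c4=3.
Step 5. [r1c3∈{4}] r1c3's peers cover all but 4 ⇒ r1c3=4.
Step 6. [r3c3∈{1}] nothing but 1 survives at r3c3 ⇒ r3c3=1.
Step 7. [r3c1∈{3}] only 3 remains possible at r3c1 ⇒ r3c1=3.
Step 8. [r2c1∈{1}] r2c1's peers cover all but 1 ⇒ r2c1=1.

Answer: 2 3 4 1 / 1 4 2 3 / 3 2 1 4 / 4 1 3 2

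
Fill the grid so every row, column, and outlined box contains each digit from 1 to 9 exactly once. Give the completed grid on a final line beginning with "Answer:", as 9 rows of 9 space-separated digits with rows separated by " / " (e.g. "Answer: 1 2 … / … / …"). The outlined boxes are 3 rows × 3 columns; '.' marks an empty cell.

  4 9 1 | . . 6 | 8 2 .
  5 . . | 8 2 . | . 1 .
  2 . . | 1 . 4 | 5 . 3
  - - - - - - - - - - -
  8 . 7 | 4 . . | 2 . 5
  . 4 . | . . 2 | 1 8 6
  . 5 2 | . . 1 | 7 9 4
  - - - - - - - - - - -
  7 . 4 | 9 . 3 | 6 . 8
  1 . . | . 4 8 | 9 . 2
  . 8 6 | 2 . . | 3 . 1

Step 1. [r9c6∈{5,7}] 5 has one home in col 6: r9c6. So r9c6=5.
Step 2. [r2c6∈{7,9}] 7 has one home in col 6: r2c6 ⇒ r2c6=7.
Step 3. [r6c1∈{3,6}] 6 has one home in col 1: r6c1, so r6c1=6.
Step 4. [r5c1∈{3,9}] r5c1 is the only open cell in col 1 admitting 3, so r5c1=3.
Step 5. [r9c5∈{7}] only 7 remains possible at r9c5. So r9c5=7.
Step 6. [r6c4∈{3}] r6c4 has the single candidate 3 ⇒ r6c4=3.
Step 7. [r1c4∈{5}] r1c4's peers cover all but 5. So r1c4=5.
Step 8. [r2c2∈{3,6}] across row 2, 6 lands solely at r2c2 ⇒ r2c2=6.
Step 9. [r8c8∈{5,7}] row 8 places 7 nowhere but r8c8 ⇒ r8c8=7.
Step 10. [r3c5∈{9}] only 9 remains possible at r3c5 ⇒ r3c5=9.
Step 11. [r8c3∈{3,5}] row 8 places 5 nowhere but r8c3. So r8c3=5.
Step 12. [r1c5∈{3}] r1c5 has the single candidate 3, so r1c5=3.
Step 13. [r4c5∈{6}] r4c5 has the single candidate 6, so r4c5=6.
Step 14. [r5c4∈{7}] nothing but 7 survives at r5c4, so r5c4=7.
Step 15. [r6c5∈{8}] r6c5 has the single candidate 8, so r6c5=8.
Step 16. [r5c3∈{9}] r5c3 has the single candidate 9. So r5c3=9.
Step 17. [r5c5∈{5}] r5c5's peers cover all but 5, so r5c5=5.
Step 18. [r8c2∈{3}] nothing but 3 survives at r8c2, so r8c2=3.
Step 19. [r9c1∈{9}] nothing but 9 survives at r9c1, so r9c1=9.
Step 20. [r9c8∈{4}] nothing but 4 survives at r9c8, so r9c8=4.
Step 21. [r7c8∈{5}] r7c8 is down to just 5 ⇒ r7c8=5.
Step 22. [r4c8∈{3}] r4c8 is down to just 3. So r4c8=3.
Step 23. [r3c3∈{8}] only 8 remains possible at r3c3 ⇒ r3c3=8.
Step 24. [r7c2∈{2}] only 2 remains possible at r7c2. So r7c2=2.
Step 25. [r2c9∈{9}] r2c9's peers cover all but 9 ⇒ r2c9=9.
Step 26. [r7c5∈{1}] r7c5 is down to just 1, so r7c5=1.
Step 27. [r4c2∈{1}] nothing but 1 survives at r4c2, so r4c2=1.
Step 28. [r3c2∈{7}] nothing but 7 survives at r3c2. So r3c2=7.
Step 29. [r2c7∈{4}] only 4 remains possible at r2c7. So r2c7=4.
Step 30. [r3c8∈{6}] r3c8 has the single candidate 6. So r3c8=6.
Step 31. [r1c9∈{7}] r1c9 has the single candidate 7, so r1c9=7.
Step 32. [r4c6∈{9}] r4c6's peers cover all but 9. So r4c6=9.
Step 33. [r8c4∈{6}] r8c4's peers cover all but 6, so r8c4=6.
Step 34. [r2c3∈{3}] r2c3 has the single candidate 3. So r2c3=3.

Answer: 4 9 1 5 3 6 8 2 7 / 5 6 3 8 2 7 4 1 9 / 2 7 8 1 9 4 5 6 3 / 8 1 7 4 6 9 2 3 5 / 3 4 9 7 5 2 1 8 6 / 6 5 2 3 8 1 7 9 4 / 7 2 4 9 1 3 6 5 8 / 1 3 5 6 4 8 9 7 2 / 9 8 6 2 7 5 3 4 1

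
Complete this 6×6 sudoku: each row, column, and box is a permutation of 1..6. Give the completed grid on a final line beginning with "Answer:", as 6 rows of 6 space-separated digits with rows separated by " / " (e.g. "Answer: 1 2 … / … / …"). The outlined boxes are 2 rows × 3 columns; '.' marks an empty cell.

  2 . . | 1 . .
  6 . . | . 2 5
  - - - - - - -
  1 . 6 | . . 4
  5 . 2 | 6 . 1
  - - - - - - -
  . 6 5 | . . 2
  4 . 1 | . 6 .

Step 1. [r3c2∈{3}] only 3 remains possible at r3c2, so r3c2=3.
Step 2. [r6c6∈{3}] r6c6 has the single candidate 3, so r6c6=3.
Step 3. [r2c4∈{3,4}] col 4 places 3 nowhere but r2c4. So r2c4=3.
Step 4. [r1c5∈{4}] r1c5 has the single candidate 4 ⇒ r1c5=4.
Step 5. [r2c2∈{1,4}] 1 has one home in row 2: r2c2. So r2c2=1.
Step 6. [r3c4∈{2,5}] r3c4 is the only open cell in row 3 admitting 2 ⇒ r3c4=2.
Step 7. [r4c2∈{4}] r4c2's peers cover all but 4 ⇒ r4c2=4.
Step 8. [r1c6∈{6}] r1c6 is down to just 6 ⇒ r1c6=6.
Step 9. [r4c5∈{3}] nothing but 3 survives at r4c5. So r4c5=3.
Step 10. [r1c2∈{5}] r1c2 has the single candidate 5, so r1c2=5.
Step 11. [r2c3∈{4}] only 4 remains possible at r2c3 ⇒ r2c3=4.
Step 12. [r6c2∈{2}] only 2 remains possible at r6c2. So r6c2=2.
Step 13. [r1c3∈{3}] r1c3's peers cover all but 3, so r1c3=3.
Step 14. [r3c5∈{5}] r3c5 is down to just 5. So r3c5=5.
Step 15. [r6c4∈{5}] r6c4 is down to just 5. So r6c4=5.
Step 16. [r5c1∈{3}] only 3 remains possible at r5c1, so r5c1=3.
Step 17. [r5c4∈{4}] r5c4 is down to just 4 ⇒ r5c4=4.
Step 18. [r5c5∈{1}] r5c5's peers cover all but 1, so r5c5=1.

Answer: 2 5 3 1 4 6 / 6 1 4 3 2 5 / 1 3 6 2 5 4 / 5 4 2 6 3 1 / 3 6 5 4 1 2 / 4 2 1 5 6 3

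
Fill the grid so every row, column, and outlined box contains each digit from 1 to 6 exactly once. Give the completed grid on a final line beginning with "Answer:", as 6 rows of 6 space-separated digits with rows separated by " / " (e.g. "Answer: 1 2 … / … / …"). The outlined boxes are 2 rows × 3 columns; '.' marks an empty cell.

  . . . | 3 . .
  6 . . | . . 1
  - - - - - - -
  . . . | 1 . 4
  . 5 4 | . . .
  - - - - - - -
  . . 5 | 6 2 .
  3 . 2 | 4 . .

Step 1. [r3c5∈{3,5,6}] row 3 places 5 nowhere but r3c5 ⇒ r3c5=5.
Step 2. [r1c1∈{1,2,4,5}] 5 has one home in col 1: r1c1 ⇒ r1c1=5.
Step 3. [r4c4∈{2}] r4c4 is down to just 2, so r4c4=2.
Step 4. [r2c2∈{2,3,4}] in row 2, 2 fits only at r2c2 ⇒ r2c2=2.
Step 5. [r1c2∈{1,4}] 4 has one home in box 1: r1c2, so r1c2=4.
Step 6. [r5c2∈{1}] r5c2 has the single candidate 1 ⇒ r5c2=1.
Step 7. [r1c5∈{6}] nothing but 6 survives at r1c5. So r1c5=6.
Step 8. [r3c3∈{3,6}] across col 3, 6 lands solely at r3c3. So r3c3=6.
Step 9. [r5c6∈{3}] only 3 remains possible at r5c6 ⇒ r5c6=3.
Step 10. [r1c3∈{1}] r1c3 has the single candidate 1. So r1c3=1.
Step 11. [r2c3∈{3}] r2c3 is down to just 3 ⇒ r2c3=3.
Step 12. [r4c6∈{6}] r4c6 has the single candidate 6 ⇒ r4c6=6.
Step 13. [r4c5∈{3}] nothing but 3 survives at r4c5 ⇒ r4c5=3.
Step 14. [r1c6∈{2}] only 2 remains possible at r1c6, so r1c6=2.
Step 15. [r3c2∈{3}] nothing but 3 survives at r3c2, so r3c2=3.
Step 16. [r4c1∈{1}] r4c1's peers cover all but 1. So r4c1=1.
Step 17. [r3c1∈{2}] nothing but 2 survives at r3c1. So r3c1=2.
Step 18. [r2c5∈{4}] r2c5's peers cover all but 4, so r2c5=4.
Step 19. [r6c2∈{6}] r6c2 is down to just 6 ⇒ r6c2=6.
Step 20. [r2c4∈{5}] only 5 remains possible at r2c4, so r2c4=5.
Step 21. [r5c1∈{4}] r5c1's peers cover all but 4 ⇒ r5c1=4.
Step 22. [r6c5∈{1}] r6c5 is down to just 1, so r6c5=1.
Step 23. [r6c6∈{5}] only 5 remains possible at r6c6 ⇒ r6c6=5.

Answer: 5 4 1 3 6 2 / 6 2 3 5 4 1 / 2 3 6 1 5 4 / 1 5 4 2 3 6 / 4 1 5 6 2 3 / 3 6 2 4 1 5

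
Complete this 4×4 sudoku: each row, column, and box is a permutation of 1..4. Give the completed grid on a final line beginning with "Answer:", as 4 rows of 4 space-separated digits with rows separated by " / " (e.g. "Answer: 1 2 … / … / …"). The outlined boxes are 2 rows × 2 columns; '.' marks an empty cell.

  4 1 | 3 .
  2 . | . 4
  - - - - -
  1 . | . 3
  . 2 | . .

Step 1. [r4c3∈{1,4}] row 4 places 4 nowhere but r4c3. So r4c3=4.
Step 2. [r3c3∈{2}] r3c3 is down to just 2 ⇒ r3c3=2.
Step 3. [r2c2∈{3}] r2c2 is down to just 3, so r2c2=3.
Step 4. [r3c2∈{4}] only 4 remains possible at r3c2, so r3c2=4.
Step 5. [r4c4∈{1}] only 1 remains possible at r4c4. So r4c4=1.
Step 6. [r1c4∈{2}] r1c4 has the single candidate 2, so r1c4=2.
Step 7. [r4c1∈{3}] only 3 remains possible at r4c1, so r4c1=3.
Step 8. [r2c3∈{1}] only 1 remains possible at r2c3, so r2c3=1.

Answer: 4 1 3 2 / 2 3 1 4 / 1 4 2 3 / 3 2 4 1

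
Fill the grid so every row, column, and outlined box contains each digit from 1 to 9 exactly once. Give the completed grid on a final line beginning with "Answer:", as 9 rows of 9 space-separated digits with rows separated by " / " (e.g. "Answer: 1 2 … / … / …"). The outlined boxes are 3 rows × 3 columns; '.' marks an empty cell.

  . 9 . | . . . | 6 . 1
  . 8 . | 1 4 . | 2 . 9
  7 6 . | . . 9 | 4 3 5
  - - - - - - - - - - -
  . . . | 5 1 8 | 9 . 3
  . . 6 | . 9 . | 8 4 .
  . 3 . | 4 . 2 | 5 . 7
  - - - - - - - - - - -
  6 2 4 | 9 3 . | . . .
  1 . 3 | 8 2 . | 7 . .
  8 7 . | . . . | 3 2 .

Step 1. [r1c5∈{5,7,8}] r1c5 is the only open cell in col 5 admitting 7, so r1c5=7.
Step 2. [r2c3∈{5}] r2c3's peers cover all but 5, so r2c3=5.
Step 3. [r1c3∈{2}] only 2 remains possible at r1c3. So r1c3=2.
Step 4. [r9c6∈{1,4,5,6}] in row 9, 1 fits only at r9c6, so r9c6=1.
Step 5. [r1c4∈{3}] r1c4's peers cover all but 3. So r1c4=3.
Step 6. [r9c4∈{6}] r9c4's peers cover all but 6, so r9c4=6.
Step 7. [r6c8∈{1,6}] across box 6, 1 lands solely at r6c8 ⇒ r6c8=1.
Step 8. [r8c2∈{5}] r8c2 has the single candidate 5. So r8c2=5.
Step 9. [r7c6∈{5,7}] across row 7, 7 lands solely at r7c6. So r7c6=7.
Step 10. [r8c9∈{4,6}] in col 9, 6 fits only at r8c9. So r8c9=6.
Step 11. [r4c1∈{2,4}] across row 4, 2 lands solely at r4c1, so r4c1=2.
Step 12. [r9c3∈{9}] r9c3's peers cover all but 9 ⇒ r9c3=9.
Step 13. [r7c9∈{8}] r7c9 has the single candidate 8 ⇒ r7c9=8.
Step 14. [r4c2∈{4}] r4c2 has the single candidate 4 ⇒ r4c2=4.
Step 15. [r2c6∈{6}] only 6 remains possible at r2c6. So r2c6=6.
Step 16. [r9c5∈{5}] r9c5 has the single candidate 5. So r9c5=5.
Step 17. [r2c1∈{3}] r2c1's peers cover all but 3. So r2c1=3.
Step 18. [r5c1∈{5}] only 5 remains possible at r5c1, so r5c1=5.
Step 19. [r9c9∈{4}] nothing but 4 survives at r9c9. So r9c9=4.
Step 20. [r6c3∈{8}] r6c3 is down to just 8. So r6c3=8.
Step 21. [r3c5∈{8}] only 8 remains possible at r3c5, so r3c5=8.
Step 22. [r1c6∈{5}] r1c6's peers cover all but 5 ⇒ r1c6=5.
Step 23. [r5c6∈{3}] r5c6 has the single candidate 3 ⇒ r5c6=3.
Step 24. [r5c9∈{2}] r5c9 has the single candidate 2 ⇒ r5c9=2.
Step 25. [r4c3∈{7}] nothing but 7 survives at r4c3. So r4c3=7.
Step 26. [r8c8∈{9}] nothing but 9 survives at r8c8 ⇒ r8c8=9.
Step 27. [r4c8∈{6}] r4c8 has the single candidate 6 ⇒ r4c8=6.
Step 28. [r7c8∈{5}] r7c8's peers cover all but 5, so r7c8=5.
Step 29. [r6c5∈{6}] r6c5's peers cover all but 6, so r6c5=6.
Step 30. [r3c3∈{1}] r3c3 is down to just 1 ⇒ r3c3=1.
Step 31. [r6c1∈{9}] nothing but 9 survives at r6c1 ⇒ r6c1=9.
Step 32. [r5c2∈{1}] only 1 remains possible at r5c2. So r5c2=1.
Step 33. [r3c4∈{2}] r3c4 has the single candidate 2, so r3c4=2.
Step 34. [r1c1∈{4}] r1c1's peers cover all but 4 ⇒ r1c1=4.
Step 35. [r5c4∈{7}] r5c4 has the single candidate 7. So r5c4=7.
Step 36. [r2c8∈{7}] r2c8 is down to just 7, so r2c8=7.
Step 37. [r1c8∈{8}] r1c8's peers cover all but 8, so r1c8=8.
Step 38. [r7c7∈{1}] r7c7 is down to just 1, so r7c7=1.
Step 39. [r8c6∈{4}] r8c6's peers cover all but 4 ⇒ r8c6=4.

Answer: 4 9 2 3 7 5 6 8 1 / 3 8 5 1 4 6 2 7 9 / 7 6 1 2 8 9 4 3 5 / 2 4 7 5 1 8 9 6 3 / 5 1 6 7 9 3 8 4 2 / 9 3 8 4 6 2 5 1 7 / 6 2 4 9 3 7 1 5 8 / 1 5 3 8 2 4 7 9 6 / 8 7 9 6 5 1 3 2 4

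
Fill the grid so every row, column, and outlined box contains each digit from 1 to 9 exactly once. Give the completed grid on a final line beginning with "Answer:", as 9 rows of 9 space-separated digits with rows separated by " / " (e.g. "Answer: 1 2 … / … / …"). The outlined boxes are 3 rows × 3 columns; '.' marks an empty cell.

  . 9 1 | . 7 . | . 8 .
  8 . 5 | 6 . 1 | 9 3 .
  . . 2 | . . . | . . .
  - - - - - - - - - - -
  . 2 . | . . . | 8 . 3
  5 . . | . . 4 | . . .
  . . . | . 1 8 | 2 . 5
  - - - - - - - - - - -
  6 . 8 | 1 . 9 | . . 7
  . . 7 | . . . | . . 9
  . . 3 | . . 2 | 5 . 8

Step 1. [r3c2∈{3,4,6,7}] in box 1, 6 fits only at r3c2 ⇒ r3c2=6.
Step 2. [r4c6∈{5,6,7}] across col 6, 7 lands solely at r4c6, so r4c6=7.
Step 3. [r8c6∈{3,5,6}] across col 6, 6 lands solely at r8c6 ⇒ r8c6=6.
Step 4. [r9c5∈{4}] only 4 remains possible at r9c5 ⇒ r9c5=4.
Step 5. [r3c8∈{1,4,5,7}] r3c8 is the only open cell in col 8 admitting 5. So r3c8=5.
Step 6. [r9c2∈{1}] r9c2 has the single candidate 1, so r9c2=1.
Step 7. [r3c6∈{3}] nothing but 3 survives at r3c6 ⇒ r3c6=3.
Step 8. [r2c2∈{4,7}] in row 2, 7 fits only at r2c2, so r2c2=7.
Step 9. [r3c1∈{4}] r3c1 has the single candidate 4. So r3c1=4.
Step 10. [r1c4∈{2,4,5}] in col 4, 4 fits only at r1c4, so r1c4=4.
Step 11. [r9c8∈{6}] only 6 remains possible at r9c8 ⇒ r9c8=6.
Step 12. [r6c3∈{4,6,9}] across row 6, 6 lands solely at r6c3. So r6c3=6.
Step 13. [r5c3∈{9}] r5c3 is down to just 9 ⇒ r5c3=9.
Step 14. [r4c5∈{5,6,9}] 6 has one home in row 4: r4c5, so r4c5=6.
Step 15. [r4c3∈{4}] r4c3 is down to just 4 ⇒ r4c3=4.
Step 16. [r6c8∈{4,7,9}] row 6 places 4 nowhere but r6c8, so r6c8=4.
Step 17. [r6c4∈{3,9}] across row 6, 9 lands solely at r6c4, so r6c4=9.
Step 18. [r3c4∈{8}] r3c4's peers cover all but 8, so r3c4=8.
Step 19. [r5c4∈{2,3}] 2 has one home in col 4: r5c4. So r5c4=2.
Step 20. [r8c4∈{3,5}] across col 4, 3 lands solely at r8c4 ⇒ r8c4=3.
Step 21. [r5c8∈{1,7}] 7 has one home in col 8: r5c8, so r5c8=7.
Step 22. [r6c2∈{3}] r6c2 is down to just 3. So r6c2=3.
Step 23. [r7c5∈{5}] r7c5 has the single candidate 5 ⇒ r7c5=5.
Step 24. [r3c9∈{1}] nothing but 1 survives at r3c9 ⇒ r3c9=1.
Step 25. [r5c7∈{1,6}] r5c7 is the only open cell in row 5 admitting 1, so r5c7=1.
Step 26. [r1c9∈{2,6}] across row 1, 2 lands solely at r1c9 ⇒ r1c9=2.
Step 27. [r7c2∈{4}] r7c2 has the single candidate 4. So r7c2=4.
Step 28. [r7c8∈{2}] r7c8's peers cover all but 2. So r7c8=2.
Step 29. [r8c8∈{1}] r8c8's peers cover all but 1, so r8c8=1.
Step 30. [r8c7∈{4}] r8c7 has the single candidate 4. So r8c7=4.
Step 31. [r5c5∈{3}] r5c5's peers cover all but 3 ⇒ r5c5=3.
Step 32. [r4c8∈{9}] r4c8's peers cover all but 9 ⇒ r4c8=9.
Step 33. [r1c1∈{3}] r1c1 is down to just 3. So r1c1=3.
Step 34. [r6c1∈{7}] only 7 remains possible at r6c1, so r6c1=7.
Step 35. [r8c1∈{2}] nothing but 2 survives at r8c1. So r8c1=2.
Step 36. [r9c1∈{9}] only 9 remains possible at r9c1 ⇒ r9c1=9.
Step 37. [r5c2∈{8}] r5c2 is down to just 8 ⇒ r5c2=8.
Step 38. [r5c9∈{6}] r5c9's peers cover all but 6 ⇒ r5c9=6.
Step 39. [r3c7∈{7}] r3c7 has the single candidate 7. So r3c7=7.
Step 40. [r2c5∈{2}] only 2 remains possible at r2c5 ⇒ r2c5=2.
Step 41. [r8c5∈{8}] r8c5 is down to just 8. So r8c5=8.
Step 42. [r4c4∈{5}] r4c4 has the single candidate 5. So r4c4=5.
Step 43. [r1c7∈{6}] nothing but 6 survives at r1c7, so r1c7=6.
Step 44. [r7c7∈{3}] r7c7's peers cover all but 3. So r7c7=3.
Step 45. [r1c6∈{5}] only 5 remains possible at r1c6, so r1c6=5.
Step 46. [r3c5∈{9}] nothing but 9 survives at r3c5 ⇒ r3c5=9.
Step 47. [r2c9∈{4}] nothing but 4 survives at r2c9. So r2c9=4.
Step 48. [r8c2∈{5}] r8c2 has the single candidate 5, so r8c2=5.
Step 49. [r4c1∈{1}] only 1 remains possible at r4c1. So r4c1=1.
Step 50. [r9c4∈{7}] r9c4's peers cover all but 7 ⇒ r9c4=7.

Answer: 3 9 1 4 7 5 6 8 2 / 8 7 5 6 2 1 9 3 4 / 4 6 2 8 9 3 7 5 1 / 1 2 4 5 6 7 8 9 3 / 5 8 9 2 3 4 1 7 6 / 7 3 6 9 1 8 2 4 5 / 6 4 8 1 5 9 3 2 7 / 2 5 7 3 8 6 4 1 9 / 9 1 3 7 4 2 5 6 8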